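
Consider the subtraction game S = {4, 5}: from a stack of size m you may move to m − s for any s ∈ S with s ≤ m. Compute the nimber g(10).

0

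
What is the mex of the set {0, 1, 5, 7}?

2

The values 0, 1 are all present; 2 is the first non-negative integer missing from the set.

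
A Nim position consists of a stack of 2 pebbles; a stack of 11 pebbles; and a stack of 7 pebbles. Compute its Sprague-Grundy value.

Bitwise XOR of the heap sizes:
  0010  (2)
  1011  (11)
  0111  (7)
  ----
  1110  (14)

14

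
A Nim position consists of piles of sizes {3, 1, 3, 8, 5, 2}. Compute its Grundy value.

Compute the nim-sum pairwise:
3 ^ 1 = 2
2 ^ 3 = 1
1 ^ 8 = 9
9 ^ 5 = 12
12 ^ 2 = 14

14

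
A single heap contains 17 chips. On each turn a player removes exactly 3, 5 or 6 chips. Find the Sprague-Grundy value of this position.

2

Grundy values for subtraction set {3, 5, 6}:
k:     0  1  2  3  4  5  6  7  8  9 10 11 12 13 14 15 16 17
g(k):  0  0  0  1  1  1  2  2  2  0  0  0  1  1  1  2  2  2
So g(17) = 2.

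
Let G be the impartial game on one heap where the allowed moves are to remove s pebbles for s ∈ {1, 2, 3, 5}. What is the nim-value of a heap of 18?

2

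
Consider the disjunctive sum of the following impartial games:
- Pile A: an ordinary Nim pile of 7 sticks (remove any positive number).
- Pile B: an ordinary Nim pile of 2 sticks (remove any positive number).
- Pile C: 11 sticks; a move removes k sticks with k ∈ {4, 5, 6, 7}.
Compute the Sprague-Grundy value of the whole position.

Pile A is a plain Nim pile of size 7, so its Grundy value is 7.
Pile B is a plain Nim pile of size 2, so its Grundy value is 2.
For pile C, compute g(0), g(1), … with moves {4, 5, 6, 7}:
g(0) = mex{} = 0
g(1) = mex{} = 0
g(2) = mex{} = 0
g(3) = mex{} = 0
g(4) = mex{0} = 1
g(5) = mex{0} = 1
g(6) = mex{0} = 1
g(7) = mex{0} = 1
g(8) = mex{0,1} = 2
g(9) = mex{0,1} = 2
g(10) = mex{0,1} = 2
g(11) = mex{1} = 0
So g(11) = 0.
The value of a disjunctive sum is the nim-sum of the parts.
Combined value = 7 XOR 2 XOR 0 = 5.

5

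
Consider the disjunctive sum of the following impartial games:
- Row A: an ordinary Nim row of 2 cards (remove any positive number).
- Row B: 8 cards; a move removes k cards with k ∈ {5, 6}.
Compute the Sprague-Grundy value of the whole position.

3

Row A is a plain Nim row of size 2, so its Grundy value is 2.
Build the Grundy sequence for row B with g(k) = mex{g(k−s) : s ∈ {5, 6}, s ≤ k}:
k:     0  1  2  3  4  5  6  7  8
g(k):  0  0  0  0  0  1  1  1  1
So g(8) = 1.
The value of a disjunctive sum is the nim-sum of the parts.
Combined value = 2 XOR 1 = 3.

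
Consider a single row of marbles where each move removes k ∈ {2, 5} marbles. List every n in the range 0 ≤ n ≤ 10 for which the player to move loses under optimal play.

Grundy values for subtraction set {2, 5}:
g(0) = mex{} = 0
g(1) = mex{} = 0
g(2) = mex{0} = 1
g(3) = mex{0} = 1
g(4) = mex{1} = 0
g(5) = mex{0,1} = 2
g(6) = mex{0} = 1
g(7) = mex{1,2} = 0
g(8) = mex{1} = 0
g(9) = mex{0} = 1
g(10) = mex{0,2} = 1
The P-positions (g = 0) in 0..10 are 0, 1, 4, 7, 8.

0, 1, 4, 7, 8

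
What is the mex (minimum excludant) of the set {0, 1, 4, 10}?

2

The values 0, 1 are all present; 2 is the first non-negative integer missing from the set.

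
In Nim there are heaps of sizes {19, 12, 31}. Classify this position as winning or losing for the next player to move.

In binary:
  10011  (19)
  01100  (12)
  11111  (31)
  -----
  00000  (0)
The nim-sum is 0, so this is a P-position: the player to move is in a losing position under optimal play.

Losing position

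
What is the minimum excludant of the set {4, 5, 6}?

0

0 is not in the set, so the mex is 0.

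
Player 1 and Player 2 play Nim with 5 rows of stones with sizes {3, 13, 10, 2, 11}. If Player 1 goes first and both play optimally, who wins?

Player 1 wins

Nim-sum: 3 ^ 13 ^ 10 ^ 2 ^ 11 = 13.
The nim-sum is 13 ≠ 0, so this is an N-position: the player to move can win; Player 1 has a winning move.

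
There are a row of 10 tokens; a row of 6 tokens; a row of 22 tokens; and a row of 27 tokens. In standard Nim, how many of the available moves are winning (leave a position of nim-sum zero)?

Compute the nim-sum pairwise:
10 XOR 6 = 12
12 XOR 22 = 26
26 XOR 27 = 1
The overall nim-sum is X = 1. A row of size p has a winning move iff p XOR X < p (reduce it to p XOR X).
  10: 10 XOR 1 = 11 ≥ 10 — no move.
  6: 6 XOR 1 = 7 ≥ 6 — no move.
  22: 22 XOR 1 = 23 ≥ 22 — no move.
  27: 27 XOR 1 = 26 < 27 — winning move (to 26).
That gives 1 winning move.

1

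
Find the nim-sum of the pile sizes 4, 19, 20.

3

Bitwise XOR of the heap sizes:
  00100  (4)
  10011  (19)
  10100  (20)
  -----
  00011  (3)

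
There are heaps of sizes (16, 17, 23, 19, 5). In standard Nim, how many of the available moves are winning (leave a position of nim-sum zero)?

Nim-sum: 16 XOR 17 XOR 23 XOR 19 XOR 5 = 0.
The nim-sum is already 0, so every move leaves a nonzero nim-sum — there are no winning moves.

0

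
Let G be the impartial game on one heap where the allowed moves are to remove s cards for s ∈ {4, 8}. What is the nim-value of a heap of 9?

2

Compute g(0), g(1), … for moves {4, 8}:
k:     0  1  2  3  4  5  6  7  8  9
g(k):  0  0  0  0  1  1  1  1  2  2
So g(9) = 2.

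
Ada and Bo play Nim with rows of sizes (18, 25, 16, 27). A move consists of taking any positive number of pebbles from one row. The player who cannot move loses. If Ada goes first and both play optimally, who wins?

Bo wins

In binary:
  10010  (18)
  11001  (25)
  10000  (16)
  11011  (27)
  -----
  00000  (0)
The nim-sum is 0, so this is a P-position: the player to move is in a losing position under optimal play; Ada is about to move from it and so loses — Bo wins.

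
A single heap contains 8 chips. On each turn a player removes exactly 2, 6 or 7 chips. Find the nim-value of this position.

2

Compute g(0), g(1), … for moves {2, 6, 7}:
k:     0  1  2  3  4  5  6  7  8
g(k):  0  0  1  1  0  0  1  1  2
So g(8) = 2.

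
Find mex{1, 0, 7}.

2

The values 0, 1 are all present; 2 is the first non-negative integer missing from the set.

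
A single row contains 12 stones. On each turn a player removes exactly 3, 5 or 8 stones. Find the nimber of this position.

Build the Grundy sequence with g(k) = mex{g(k−s) : s ∈ {3, 5, 8}, s ≤ k}:
k:     0  1  2  3  4  5  6  7  8  9 10 11 12
g(k):  0  0  0  1  1  1  2  2  2  3  3  0  0
So g(12) = 0.

0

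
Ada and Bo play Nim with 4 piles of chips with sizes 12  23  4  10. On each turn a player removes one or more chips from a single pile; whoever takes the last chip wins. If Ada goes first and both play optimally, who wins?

Ada wins

Compute the nim-sum pairwise:
12 XOR 23 = 27
27 XOR 4 = 31
31 XOR 10 = 21
The nim-sum is 21 ≠ 0, so this is an N-position: the player to move can win; Ada has a winning move.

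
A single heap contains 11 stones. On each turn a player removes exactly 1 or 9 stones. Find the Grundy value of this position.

1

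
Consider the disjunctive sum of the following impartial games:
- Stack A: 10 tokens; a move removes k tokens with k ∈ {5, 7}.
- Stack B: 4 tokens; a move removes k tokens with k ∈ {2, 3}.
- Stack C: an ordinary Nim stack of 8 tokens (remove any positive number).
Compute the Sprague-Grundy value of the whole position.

8

Build the Grundy sequence for stack A with g(k) = mex{g(k−s) : s ∈ {5, 7}, s ≤ k}:
k:     0  1  2  3  4  5  6  7  8  9 10
g(k):  0  0  0  0  0  1  1  1  1  1  2
So g(10) = 2.
For stack B, compute g(0), g(1), … with moves {2, 3}:
g(0) = mex{} = 0
g(1) = mex{} = 0
g(2) = mex{0} = 1
g(3) = mex{0} = 1
g(4) = mex{0,1} = 2
So g(4) = 2.
Stack C is a plain Nim stack of size 8, so its Grundy value is 8.
By the Sprague-Grundy theorem, the Grundy value of a sum of independent games is the XOR of the component values.
Combined value = 2 ⊕ 2 ⊕ 8 = 8.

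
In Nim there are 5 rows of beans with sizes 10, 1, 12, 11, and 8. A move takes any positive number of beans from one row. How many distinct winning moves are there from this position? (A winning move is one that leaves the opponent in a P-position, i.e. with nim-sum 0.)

1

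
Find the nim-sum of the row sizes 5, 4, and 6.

7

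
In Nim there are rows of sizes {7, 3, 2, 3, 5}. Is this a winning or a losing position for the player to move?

Losing position

Compute the nim-sum pairwise:
7 ⊕ 3 = 4
4 ⊕ 2 = 6
6 ⊕ 3 = 5
5 ⊕ 5 = 0
The nim-sum is 0, so this is a P-position: the player to move is in a losing position under optimal play.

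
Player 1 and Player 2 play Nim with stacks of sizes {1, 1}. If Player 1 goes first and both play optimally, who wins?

Player 2 wins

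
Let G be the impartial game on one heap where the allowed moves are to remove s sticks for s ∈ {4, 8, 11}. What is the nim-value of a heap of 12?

Compute g(0), g(1), … for moves {4, 8, 11}:
g(0) = mex{} = 0
g(1) = mex{} = 0
g(2) = mex{} = 0
g(3) = mex{} = 0
g(4) = mex{0} = 1
g(5) = mex{0} = 1
g(6) = mex{0} = 1
g(7) = mex{0} = 1
g(8) = mex{0,1} = 2
g(9) = mex{0,1} = 2
g(10) = mex{0,1} = 2
g(11) = mex{0,1} = 2
g(12) = mex{0,1,2} = 3
So g(12) = 3.

3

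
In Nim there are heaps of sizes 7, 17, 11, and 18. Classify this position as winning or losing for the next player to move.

Write each in binary and XOR column by column:
  00111  (7)
  10001  (17)
  01011  (11)
  10010  (18)
  -----
  01111  (15)
The nim-sum is 15 ≠ 0, so this is an N-position: the player to move can win.

Winning position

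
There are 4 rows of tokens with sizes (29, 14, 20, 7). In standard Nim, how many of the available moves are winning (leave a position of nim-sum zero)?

Nim-sum: 29 ^ 14 ^ 20 ^ 7 = 0.
The nim-sum is already 0, so every move leaves a nonzero nim-sum — there are no winning moves.

0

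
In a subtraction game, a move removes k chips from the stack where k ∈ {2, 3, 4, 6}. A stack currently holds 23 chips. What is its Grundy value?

3

Compute g(0), g(1), … for moves {2, 3, 4, 6}:
k:     0  1  2  3  4  5  6  7  8  9 10 11 12 13 14 15 16 17 18 19 20 21 22 23
g(k):  0  0  1  1  2  2  3  3  0  0  1  1  2  2  3  3  0  0  1  1  2  2  3  3
So g(23) = 3.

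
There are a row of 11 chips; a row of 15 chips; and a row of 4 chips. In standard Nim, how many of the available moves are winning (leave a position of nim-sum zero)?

0

Compute the nim-sum pairwise:
11 ^ 15 = 4
4 ^ 4 = 0
The nim-sum is already 0, so every move leaves a nonzero nim-sum — there are no winning moves.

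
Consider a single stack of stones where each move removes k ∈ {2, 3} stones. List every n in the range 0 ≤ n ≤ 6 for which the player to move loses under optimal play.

0, 1, 5, 6

Build the Grundy sequence with g(k) = mex{g(k−s) : s ∈ {2, 3}, s ≤ k}:
g(0) = mex{} = 0
g(1) = mex{} = 0
g(2) = mex{0} = 1
g(3) = mex{0} = 1
g(4) = mex{0,1} = 2
g(5) = mex{1} = 0
g(6) = mex{1,2} = 0
The P-positions (g = 0) in 0..6 are 0, 1, 5, 6.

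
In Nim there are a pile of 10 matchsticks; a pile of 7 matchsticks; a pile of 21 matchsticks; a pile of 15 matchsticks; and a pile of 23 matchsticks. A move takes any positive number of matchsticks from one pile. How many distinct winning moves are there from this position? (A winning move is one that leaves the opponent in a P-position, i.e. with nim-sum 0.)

0

Bitwise XOR of the heap sizes:
  01010  (10)
  00111  (7)
  10101  (21)
  01111  (15)
  10111  (23)
  -----
  00000  (0)
The nim-sum is already 0, so every move leaves a nonzero nim-sum — there are no winning moves.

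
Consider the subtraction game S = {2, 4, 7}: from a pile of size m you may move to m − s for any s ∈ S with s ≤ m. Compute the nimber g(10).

2

Build the Grundy sequence with g(k) = mex{g(k−s) : s ∈ {2, 4, 7}, s ≤ k}:
g(0) = mex{} = 0
g(1) = mex{} = 0
g(2) = mex{0} = 1
g(3) = mex{0} = 1
g(4) = mex{0,1} = 2
g(5) = mex{0,1} = 2
g(6) = mex{1,2} = 0
g(7) = mex{0,1,2} = 3
g(8) = mex{0,2} = 1
g(9) = mex{1,2,3} = 0
g(10) = mex{0,1} = 2
So g(10) = 2.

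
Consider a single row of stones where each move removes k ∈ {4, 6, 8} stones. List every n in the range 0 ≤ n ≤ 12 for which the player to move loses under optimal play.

0, 1, 2, 3, 12

Grundy values for subtraction set {4, 6, 8}:
k:     0  1  2  3  4  5  6  7  8  9 10 11 12
g(k):  0  0  0  0  1  1  1  1  2  2  2  2  0
The P-positions (g = 0) in 0..12 are 0, 1, 2, 3, 12.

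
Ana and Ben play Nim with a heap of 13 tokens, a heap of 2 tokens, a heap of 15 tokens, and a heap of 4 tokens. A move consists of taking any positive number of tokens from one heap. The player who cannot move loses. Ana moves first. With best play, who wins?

Ana wins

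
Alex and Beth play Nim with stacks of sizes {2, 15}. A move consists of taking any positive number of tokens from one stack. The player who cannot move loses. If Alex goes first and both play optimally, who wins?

Alex wins

Nim-sum: 2 XOR 15 = 13.
The nim-sum is 13 ≠ 0, so this is an N-position: the player to move can win; Alex has a winning move.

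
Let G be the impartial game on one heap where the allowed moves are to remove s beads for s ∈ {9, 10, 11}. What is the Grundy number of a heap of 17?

Grundy values for subtraction set {9, 10, 11}:
k:     0  1  2  3  4  5  6  7  8  9 10 11 12 13 14 15 16 17
g(k):  0  0  0  0  0  0  0  0  0  1  1  1  1  1  1  1  1  1
So g(17) = 1.

1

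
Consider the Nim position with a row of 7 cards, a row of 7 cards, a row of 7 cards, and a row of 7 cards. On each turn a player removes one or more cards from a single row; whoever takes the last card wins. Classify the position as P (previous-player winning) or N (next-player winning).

P-position

Compute the nim-sum pairwise:
7 XOR 7 = 0
0 XOR 7 = 7
7 XOR 7 = 0
The nim-sum is 0, so this is a P-position: the player to move is in a losing position under optimal play.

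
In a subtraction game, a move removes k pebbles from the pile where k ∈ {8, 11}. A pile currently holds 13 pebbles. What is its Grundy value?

1

Build the Grundy sequence with g(k) = mex{g(k−s) : s ∈ {8, 11}, s ≤ k}:
g(0) = mex{} = 0
g(1) = mex{} = 0
g(2) = mex{} = 0
g(3) = mex{} = 0
g(4) = mex{} = 0
g(5) = mex{} = 0
g(6) = mex{} = 0
g(7) = mex{} = 0
g(8) = mex{0} = 1
g(9) = mex{0} = 1
g(10) = mex{0} = 1
g(11) = mex{0} = 1
g(12) = mex{0} = 1
g(13) = mex{0} = 1
So g(13) = 1.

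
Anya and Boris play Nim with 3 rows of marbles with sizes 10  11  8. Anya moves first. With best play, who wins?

Anya wins

Nim-sum: 10 ^ 11 ^ 8 = 9.
The nim-sum is 9 ≠ 0, so this is an N-position: the player to move can win; Anya has a winning move.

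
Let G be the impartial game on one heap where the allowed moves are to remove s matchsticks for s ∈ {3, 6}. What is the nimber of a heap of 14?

1

Grundy values for subtraction set {3, 6}:
g(0) = mex{} = 0
g(1) = mex{} = 0
g(2) = mex{} = 0
g(3) = mex{0} = 1
g(4) = mex{0} = 1
g(5) = mex{0} = 1
g(6) = mex{0,1} = 2
g(7) = mex{0,1} = 2
g(8) = mex{0,1} = 2
g(9) = mex{1,2} = 0
g(10) = mex{1,2} = 0
g(11) = mex{1,2} = 0
g(12) = mex{0,2} = 1
g(13) = mex{0,2} = 1
g(14) = mex{0,2} = 1
So g(14) = 1.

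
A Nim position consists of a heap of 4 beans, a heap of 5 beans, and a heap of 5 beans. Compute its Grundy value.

Write each in binary and XOR column by column:
  100  (4)
  101  (5)
  101  (5)
  ---
  100  (4)

4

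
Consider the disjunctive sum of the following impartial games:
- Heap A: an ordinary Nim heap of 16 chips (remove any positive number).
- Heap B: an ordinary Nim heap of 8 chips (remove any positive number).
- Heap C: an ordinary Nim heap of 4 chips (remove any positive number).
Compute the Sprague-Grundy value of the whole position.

28

Heap A is a plain Nim heap of size 16, so its Grundy value is 16.
Heap B is a plain Nim heap of size 8, so its Grundy value is 8.
Heap C is a plain Nim heap of size 4, so its Grundy value is 4.
By the Sprague-Grundy theorem, the Grundy value of a sum of independent games is the XOR of the component values.
Combined value = 16 ⊕ 8 ⊕ 4 = 28.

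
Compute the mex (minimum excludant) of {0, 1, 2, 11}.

3

The values 0, 1, 2 are all present; 3 is the first non-negative integer missing from the set.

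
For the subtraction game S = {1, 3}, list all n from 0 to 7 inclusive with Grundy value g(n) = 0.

0, 2, 4, 6

Build the Grundy sequence with g(k) = mex{g(k−s) : s ∈ {1, 3}, s ≤ k}:
g(0) = mex{} = 0
g(1) = mex{0} = 1
g(2) = mex{1} = 0
g(3) = mex{0} = 1
g(4) = mex{1} = 0
g(5) = mex{0} = 1
g(6) = mex{1} = 0
g(7) = mex{0} = 1
The P-positions (g = 0) in 0..7 are 0, 2, 4, 6.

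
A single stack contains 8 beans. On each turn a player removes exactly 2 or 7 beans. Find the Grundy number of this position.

Grundy values for subtraction set {2, 7}:
k:     0  1  2  3  4  5  6  7  8
g(k):  0  0  1  1  0  0  1  1  2
So g(8) = 2.

2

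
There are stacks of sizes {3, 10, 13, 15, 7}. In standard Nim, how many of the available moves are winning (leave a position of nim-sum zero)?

3

Nim-sum: 3 XOR 10 XOR 13 XOR 15 XOR 7 = 12.
The overall nim-sum is X = 12. A stack of size p has a winning move iff p XOR X < p (reduce it to p XOR X).
  3: 3 XOR 12 = 15 ≥ 3 — no move.
  10: 10 XOR 12 = 6 < 10 — winning move (to 6).
  13: 13 XOR 12 = 1 < 13 — winning move (to 1).
  15: 15 XOR 12 = 3 < 15 — winning move (to 3).
  7: 7 XOR 12 = 11 ≥ 7 — no move.
That gives 3 winning moves.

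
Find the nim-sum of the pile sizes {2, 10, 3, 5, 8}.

6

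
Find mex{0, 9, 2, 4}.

1

0 is in the set but 1 is not, so the mex is 1.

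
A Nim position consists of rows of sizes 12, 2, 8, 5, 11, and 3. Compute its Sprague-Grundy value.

11

Write each in binary and XOR column by column:
  1100  (12)
  0010  (2)
  1000  (8)
  0101  (5)
  1011  (11)
  0011  (3)
  ----
  1011  (11)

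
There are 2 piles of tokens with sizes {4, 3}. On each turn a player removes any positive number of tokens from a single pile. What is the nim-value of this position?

7

Nim-sum: 4 XOR 3 = 7.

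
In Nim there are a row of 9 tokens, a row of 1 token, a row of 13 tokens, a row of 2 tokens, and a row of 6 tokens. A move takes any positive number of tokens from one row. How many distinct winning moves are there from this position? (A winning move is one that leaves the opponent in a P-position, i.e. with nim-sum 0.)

Nim-sum: 9 ^ 1 ^ 13 ^ 2 ^ 6 = 1.
The overall nim-sum is X = 1. A row of size p has a winning move iff p XOR X < p (reduce it to p XOR X).
  9: 9 XOR 1 = 8 < 9 — winning move (to 8).
  1: 1 XOR 1 = 0 < 1 — winning move (to 0).
  13: 13 XOR 1 = 12 < 13 — winning move (to 12).
  2: 2 XOR 1 = 3 ≥ 2 — no move.
  6: 6 XOR 1 = 7 ≥ 6 — no move.
That gives 3 winning moves.

3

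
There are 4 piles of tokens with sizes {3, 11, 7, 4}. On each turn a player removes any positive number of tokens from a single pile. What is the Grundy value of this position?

In binary:
  0011  (3)
  1011  (11)
  0111  (7)
  0100  (4)
  ----
  1011  (11)

11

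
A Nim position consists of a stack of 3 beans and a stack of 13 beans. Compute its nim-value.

14

In binary:
  0011  (3)
  1101  (13)
  ----
  1110  (14)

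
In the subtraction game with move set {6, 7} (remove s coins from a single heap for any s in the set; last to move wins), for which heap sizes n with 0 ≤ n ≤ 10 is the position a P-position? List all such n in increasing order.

0, 1, 2, 3, 4, 5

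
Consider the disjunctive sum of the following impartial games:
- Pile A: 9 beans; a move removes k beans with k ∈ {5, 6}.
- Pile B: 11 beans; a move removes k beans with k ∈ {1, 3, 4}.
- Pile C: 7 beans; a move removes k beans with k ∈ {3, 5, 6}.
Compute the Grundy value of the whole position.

1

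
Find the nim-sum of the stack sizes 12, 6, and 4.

Bitwise XOR of the heap sizes:
  1100  (12)
  0110  (6)
  0100  (4)
  ----
  1110  (14)

14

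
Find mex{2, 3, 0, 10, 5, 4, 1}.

The values 0, 1, 2, 3, 4, 5 are all present; 6 is the first non-negative integer missing from the set.

6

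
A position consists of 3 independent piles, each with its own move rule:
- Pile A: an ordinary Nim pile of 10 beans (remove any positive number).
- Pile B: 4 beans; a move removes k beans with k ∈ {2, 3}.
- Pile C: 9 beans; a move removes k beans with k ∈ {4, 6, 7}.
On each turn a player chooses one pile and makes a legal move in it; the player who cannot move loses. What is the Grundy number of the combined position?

10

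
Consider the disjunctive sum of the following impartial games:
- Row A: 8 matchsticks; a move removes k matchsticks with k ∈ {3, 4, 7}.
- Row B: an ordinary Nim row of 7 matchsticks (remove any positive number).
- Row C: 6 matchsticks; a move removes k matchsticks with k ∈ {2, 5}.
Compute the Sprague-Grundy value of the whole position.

For row A, compute g(0), g(1), … with moves {3, 4, 7}:
k:     0  1  2  3  4  5  6  7  8
g(k):  0  0  0  1  1  1  2  2  2
So g(8) = 2.
Row B is a plain Nim row of size 7, so its Grundy value is 7.
Grundy values for row C (subtraction set {2, 5}):
k:     0  1  2  3  4  5  6
g(k):  0  0  1  1  0  2  1
So g(6) = 1.
By the Sprague-Grundy theorem, the Grundy value of a sum of independent games is the XOR of the component values.
Combined value = 2 XOR 7 XOR 1 = 4.

4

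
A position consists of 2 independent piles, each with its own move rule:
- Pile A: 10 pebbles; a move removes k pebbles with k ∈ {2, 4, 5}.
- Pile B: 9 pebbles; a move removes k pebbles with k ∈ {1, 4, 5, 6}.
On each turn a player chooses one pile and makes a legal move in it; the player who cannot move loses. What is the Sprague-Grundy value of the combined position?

1

Grundy values for pile A (subtraction set {2, 4, 5}):
g(0) = mex{} = 0
g(1) = mex{} = 0
g(2) = mex{0} = 1
g(3) = mex{0} = 1
g(4) = mex{0,1} = 2
g(5) = mex{0,1} = 2
g(6) = mex{0,1,2} = 3
g(7) = mex{1,2} = 0
g(8) = mex{1,2,3} = 0
g(9) = mex{0,2} = 1
g(10) = mex{0,2,3} = 1
So g(10) = 1.
Grundy values for pile B (subtraction set {1, 4, 5, 6}):
g(0) = mex{} = 0
g(1) = mex{0} = 1
g(2) = mex{1} = 0
g(3) = mex{0} = 1
g(4) = mex{0,1} = 2
g(5) = mex{0,1,2} = 3
g(6) = mex{0,1,3} = 2
g(7) = mex{0,1,2} = 3
g(8) = mex{0,1,2,3} = 4
g(9) = mex{1,2,3,4} = 0
So g(9) = 0.
By the Sprague-Grundy theorem, the Grundy value of a sum of independent games is the XOR of the component values.
Combined value = 1 XOR 0 = 1.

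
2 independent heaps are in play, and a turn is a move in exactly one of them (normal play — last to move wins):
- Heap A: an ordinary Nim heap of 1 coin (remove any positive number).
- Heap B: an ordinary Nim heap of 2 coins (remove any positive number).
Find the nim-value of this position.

3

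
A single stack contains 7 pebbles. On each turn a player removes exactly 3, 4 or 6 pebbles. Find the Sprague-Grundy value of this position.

2

Compute g(0), g(1), … for moves {3, 4, 6}:
k:     0  1  2  3  4  5  6  7
g(k):  0  0  0  1  1  1  2  2
So g(7) = 2.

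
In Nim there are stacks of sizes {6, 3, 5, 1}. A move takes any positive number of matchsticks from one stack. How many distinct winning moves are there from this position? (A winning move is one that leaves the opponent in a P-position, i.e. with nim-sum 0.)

3

Write each in binary and XOR column by column:
  110  (6)
  011  (3)
  101  (5)
  001  (1)
  ---
  001  (1)
The overall nim-sum is X = 1. A stack of size p has a winning move iff p XOR X < p (reduce it to p XOR X).
  6: 6 XOR 1 = 7 ≥ 6 — no move.
  3: 3 XOR 1 = 2 < 3 — winning move (to 2).
  5: 5 XOR 1 = 4 < 5 — winning move (to 4).
  1: 1 XOR 1 = 0 < 1 — winning move (to 0).
That gives 3 winning moves.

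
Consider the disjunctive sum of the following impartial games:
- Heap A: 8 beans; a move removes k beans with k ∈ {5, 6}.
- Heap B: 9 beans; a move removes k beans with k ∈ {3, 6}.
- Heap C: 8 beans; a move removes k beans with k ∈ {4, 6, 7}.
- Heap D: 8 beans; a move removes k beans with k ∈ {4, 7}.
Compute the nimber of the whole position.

1

Grundy values for heap A (subtraction set {5, 6}):
g(0) = mex{} = 0
g(1) = mex{} = 0
g(2) = mex{} = 0
g(3) = mex{} = 0
g(4) = mex{} = 0
g(5) = mex{0} = 1
g(6) = mex{0} = 1
g(7) = mex{0} = 1
g(8) = mex{0} = 1
So g(8) = 1.
Grundy values for heap B (subtraction set {3, 6}):
k:     0  1  2  3  4  5  6  7  8  9
g(k):  0  0  0  1  1  1  2  2  2  0
So g(9) = 0.
Build the Grundy sequence for heap C with g(k) = mex{g(k−s) : s ∈ {4, 6, 7}, s ≤ k}:
g(0) = mex{} = 0
g(1) = mex{} = 0
g(2) = mex{} = 0
g(3) = mex{} = 0
g(4) = mex{0} = 1
g(5) = mex{0} = 1
g(6) = mex{0} = 1
g(7) = mex{0} = 1
g(8) = mex{0,1} = 2
So g(8) = 2.
For heap D, compute g(0), g(1), … with moves {4, 7}:
g(0) = mex{} = 0
g(1) = mex{} = 0
g(2) = mex{} = 0
g(3) = mex{} = 0
g(4) = mex{0} = 1
g(5) = mex{0} = 1
g(6) = mex{0} = 1
g(7) = mex{0} = 1
g(8) = mex{0,1} = 2
So g(8) = 2.
By the Sprague-Grundy theorem, the Grundy value of a sum of independent games is the XOR of the component values.
Combined value = 1 ⊕ 0 ⊕ 2 ⊕ 2 = 1.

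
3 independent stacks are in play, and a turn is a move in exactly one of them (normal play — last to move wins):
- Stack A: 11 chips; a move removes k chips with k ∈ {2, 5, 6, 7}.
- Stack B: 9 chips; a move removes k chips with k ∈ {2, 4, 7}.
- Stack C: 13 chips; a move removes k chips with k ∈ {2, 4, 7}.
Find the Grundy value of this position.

Grundy values for stack A (subtraction set {2, 5, 6, 7}):
k:     0  1  2  3  4  5  6  7  8  9 10 11
g(k):  0  0  1  1  0  2  1  3  2  2  3  3
So g(11) = 3.
For stack B, compute g(0), g(1), … with moves {2, 4, 7}:
g(0) = mex{} = 0
g(1) = mex{} = 0
g(2) = mex{0} = 1
g(3) = mex{0} = 1
g(4) = mex{0,1} = 2
g(5) = mex{0,1} = 2
g(6) = mex{1,2} = 0
g(7) = mex{0,1,2} = 3
g(8) = mex{0,2} = 1
g(9) = mex{1,2,3} = 0
So g(9) = 0.
For stack C, compute g(0), g(1), … with moves {2, 4, 7}:
k:     0  1  2  3  4  5  6  7  8  9 10 11 12 13
g(k):  0  0  1  1  2  2  0  3  1  0  2  1  0  2
So g(13) = 2.
The value of a disjunctive sum is the nim-sum of the parts.
Combined value = 3 XOR 0 XOR 2 = 1.

1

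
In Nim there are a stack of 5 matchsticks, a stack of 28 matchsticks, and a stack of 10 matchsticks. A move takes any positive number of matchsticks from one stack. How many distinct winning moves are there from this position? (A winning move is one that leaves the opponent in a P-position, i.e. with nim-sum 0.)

1

Write each in binary and XOR column by column:
  00101  (5)
  11100  (28)
  01010  (10)
  -----
  10011  (19)
The overall nim-sum is X = 19. A stack of size p has a winning move iff p XOR X < p (reduce it to p XOR X).
  5: 5 XOR 19 = 22 ≥ 5 — no move.
  28: 28 XOR 19 = 15 < 28 — winning move (to 15).
  10: 10 XOR 19 = 25 ≥ 10 — no move.
That gives 1 winning move.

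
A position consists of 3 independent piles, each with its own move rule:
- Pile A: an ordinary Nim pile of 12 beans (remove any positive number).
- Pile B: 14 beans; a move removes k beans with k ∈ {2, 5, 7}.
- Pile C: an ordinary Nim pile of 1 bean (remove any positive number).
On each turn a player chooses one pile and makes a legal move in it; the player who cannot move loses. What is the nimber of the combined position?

Pile A is a plain Nim pile of size 12, so its Grundy value is 12.
Build the Grundy sequence for pile B with g(k) = mex{g(k−s) : s ∈ {2, 5, 7}, s ≤ k}:
k:     0  1  2  3  4  5  6  7  8  9 10 11 12 13 14
g(k):  0  0  1  1  0  2  1  3  2  2  0  3  1  0  0
So g(14) = 0.
Pile C is a plain Nim pile of size 1, so its Grundy value is 1.
The value of a disjunctive sum is the nim-sum of the parts.
Combined value = 12 XOR 0 XOR 1 = 13.

13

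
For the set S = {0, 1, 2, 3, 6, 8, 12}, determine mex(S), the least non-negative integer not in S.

4

The values 0, 1, 2, 3 are all present; 4 is the first non-negative integer missing from the set.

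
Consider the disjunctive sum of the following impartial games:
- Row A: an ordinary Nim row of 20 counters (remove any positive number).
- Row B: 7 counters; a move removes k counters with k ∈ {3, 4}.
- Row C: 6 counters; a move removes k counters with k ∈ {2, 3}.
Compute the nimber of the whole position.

20

Row A is a plain Nim row of size 20, so its Grundy value is 20.
Grundy values for row B (subtraction set {3, 4}):
g(0) = mex{} = 0
g(1) = mex{} = 0
g(2) = mex{} = 0
g(3) = mex{0} = 1
g(4) = mex{0} = 1
g(5) = mex{0} = 1
g(6) = mex{0,1} = 2
g(7) = mex{1} = 0
So g(7) = 0.
For row C, compute g(0), g(1), … with moves {2, 3}:
g(0) = mex{} = 0
g(1) = mex{} = 0
g(2) = mex{0} = 1
g(3) = mex{0} = 1
g(4) = mex{0,1} = 2
g(5) = mex{1} = 0
g(6) = mex{1,2} = 0
So g(6) = 0.
The value of a disjunctive sum is the nim-sum of the parts.
Combined value = 20 ⊕ 0 ⊕ 0 = 20.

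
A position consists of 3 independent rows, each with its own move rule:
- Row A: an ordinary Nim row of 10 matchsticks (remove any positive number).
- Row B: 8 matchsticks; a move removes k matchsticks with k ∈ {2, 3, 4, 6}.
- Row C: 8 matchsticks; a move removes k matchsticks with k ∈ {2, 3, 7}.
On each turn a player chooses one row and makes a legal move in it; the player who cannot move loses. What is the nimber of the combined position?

Row A is a plain Nim row of size 10, so its Grundy value is 10.
Grundy values for row B (subtraction set {2, 3, 4, 6}):
k:     0  1  2  3  4  5  6  7  8
g(k):  0  0  1  1  2  2  3  3  0
So g(8) = 0.
Build the Grundy sequence for row C with g(k) = mex{g(k−s) : s ∈ {2, 3, 7}, s ≤ k}:
k:     0  1  2  3  4  5  6  7  8
g(k):  0  0  1  1  2  0  0  1  1
So g(8) = 1.
By the Sprague-Grundy theorem, the Grundy value of a sum of independent games is the XOR of the component values.
Combined value = 10 XOR 0 XOR 1 = 11.

11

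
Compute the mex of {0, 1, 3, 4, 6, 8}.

2

The values 0, 1 are all present; 2 is the first non-negative integer missing from the set.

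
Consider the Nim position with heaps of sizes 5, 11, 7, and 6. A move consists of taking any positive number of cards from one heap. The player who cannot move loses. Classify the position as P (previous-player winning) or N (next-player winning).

N-position

In binary:
  0101  (5)
  1011  (11)
  0111  (7)
  0110  (6)
  ----
  1111  (15)
The nim-sum is 15 ≠ 0, so this is an N-position: the player to move can win.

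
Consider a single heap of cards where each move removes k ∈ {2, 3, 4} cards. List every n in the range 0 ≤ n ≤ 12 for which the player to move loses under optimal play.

0, 1, 6, 7, 12

Grundy values for subtraction set {2, 3, 4}:
g(0) = mex{} = 0
g(1) = mex{} = 0
g(2) = mex{0} = 1
g(3) = mex{0} = 1
g(4) = mex{0,1} = 2
g(5) = mex{0,1} = 2
g(6) = mex{1,2} = 0
g(7) = mex{1,2} = 0
g(8) = mex{0,2} = 1
g(9) = mex{0,2} = 1
g(10) = mex{0,1} = 2
g(11) = mex{0,1} = 2
g(12) = mex{1,2} = 0
The P-positions (g = 0) in 0..12 are 0, 1, 6, 7, 12.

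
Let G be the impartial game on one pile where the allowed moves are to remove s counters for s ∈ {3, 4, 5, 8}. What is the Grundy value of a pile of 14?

1

Compute g(0), g(1), … for moves {3, 4, 5, 8}:
g(0) = mex{} = 0
g(1) = mex{} = 0
g(2) = mex{} = 0
g(3) = mex{0} = 1
g(4) = mex{0} = 1
g(5) = mex{0} = 1
g(6) = mex{0,1} = 2
g(7) = mex{0,1} = 2
g(8) = mex{0,1} = 2
g(9) = mex{0,1,2} = 3
g(10) = mex{0,1,2} = 3
g(11) = mex{1,2} = 0
g(12) = mex{1,2,3} = 0
g(13) = mex{1,2,3} = 0
g(14) = mex{0,2,3} = 1
So g(14) = 1.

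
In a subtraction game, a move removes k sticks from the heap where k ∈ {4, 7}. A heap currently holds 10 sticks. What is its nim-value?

Compute g(0), g(1), … for moves {4, 7}:
k:     0  1  2  3  4  5  6  7  8  9 10
g(k):  0  0  0  0  1  1  1  1  2  2  2
So g(10) = 2.

2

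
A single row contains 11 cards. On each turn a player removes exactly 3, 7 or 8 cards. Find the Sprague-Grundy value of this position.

0

Compute g(0), g(1), … for moves {3, 7, 8}:
g(0) = mex{} = 0
g(1) = mex{} = 0
g(2) = mex{} = 0
g(3) = mex{0} = 1
g(4) = mex{0} = 1
g(5) = mex{0} = 1
g(6) = mex{1} = 0
g(7) = mex{0,1} = 2
g(8) = mex{0,1} = 2
g(9) = mex{0} = 1
g(10) = mex{0,1,2} = 3
g(11) = mex{1,2} = 0
So g(11) = 0.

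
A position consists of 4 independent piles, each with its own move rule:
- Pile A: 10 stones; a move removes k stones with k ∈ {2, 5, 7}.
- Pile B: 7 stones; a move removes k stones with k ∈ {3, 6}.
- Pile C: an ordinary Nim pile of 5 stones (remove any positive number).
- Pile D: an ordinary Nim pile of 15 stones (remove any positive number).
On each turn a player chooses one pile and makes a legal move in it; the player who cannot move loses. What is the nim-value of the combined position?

8

For pile A, compute g(0), g(1), … with moves {2, 5, 7}:
g(0) = mex{} = 0
g(1) = mex{} = 0
g(2) = mex{0} = 1
g(3) = mex{0} = 1
g(4) = mex{1} = 0
g(5) = mex{0,1} = 2
g(6) = mex{0} = 1
g(7) = mex{0,1,2} = 3
g(8) = mex{0,1} = 2
g(9) = mex{0,1,3} = 2
g(10) = mex{1,2} = 0
So g(10) = 0.
Build the Grundy sequence for pile B with g(k) = mex{g(k−s) : s ∈ {3, 6}, s ≤ k}:
k:     0  1  2  3  4  5  6  7
g(k):  0  0  0  1  1  1  2  2
So g(7) = 2.
Pile C is a plain Nim pile of size 5, so its Grundy value is 5.
Pile D is a plain Nim pile of size 15, so its Grundy value is 15.
The value of a disjunctive sum is the nim-sum of the parts.
Combined value = 0 XOR 2 XOR 5 XOR 15 = 8.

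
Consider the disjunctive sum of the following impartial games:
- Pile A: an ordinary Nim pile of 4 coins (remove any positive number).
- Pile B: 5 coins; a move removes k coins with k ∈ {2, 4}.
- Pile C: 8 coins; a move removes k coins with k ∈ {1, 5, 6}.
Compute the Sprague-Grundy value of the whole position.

4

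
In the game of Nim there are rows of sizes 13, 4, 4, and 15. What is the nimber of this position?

Bitwise XOR of the heap sizes:
  1101  (13)
  0100  (4)
  0100  (4)
  1111  (15)
  ----
  0010  (2)

2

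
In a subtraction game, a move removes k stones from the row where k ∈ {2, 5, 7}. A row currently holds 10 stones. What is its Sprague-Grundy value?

Build the Grundy sequence with g(k) = mex{g(k−s) : s ∈ {2, 5, 7}, s ≤ k}:
g(0) = mex{} = 0
g(1) = mex{} = 0
g(2) = mex{0} = 1
g(3) = mex{0} = 1
g(4) = mex{1} = 0
g(5) = mex{0,1} = 2
g(6) = mex{0} = 1
g(7) = mex{0,1,2} = 3
g(8) = mex{0,1} = 2
g(9) = mex{0,1,3} = 2
g(10) = mex{1,2} = 0
So g(10) = 0.

0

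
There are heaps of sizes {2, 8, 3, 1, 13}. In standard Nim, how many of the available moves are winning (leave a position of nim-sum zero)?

Bitwise XOR of the heap sizes:
  0010  (2)
  1000  (8)
  0011  (3)
  0001  (1)
  1101  (13)
  ----
  0101  (5)
The overall nim-sum is X = 5. A heap of size p has a winning move iff p XOR X < p (reduce it to p XOR X).
  2: 2 XOR 5 = 7 ≥ 2 — no move.
  8: 8 XOR 5 = 13 ≥ 8 — no move.
  3: 3 XOR 5 = 6 ≥ 3 — no move.
  1: 1 XOR 5 = 4 ≥ 1 — no move.
  13: 13 XOR 5 = 8 < 13 — winning move (to 8).
That gives 1 winning move.

1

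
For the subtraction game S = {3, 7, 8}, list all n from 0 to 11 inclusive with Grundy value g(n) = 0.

0, 1, 2, 6, 11

Compute g(0), g(1), … for moves {3, 7, 8}:
k:     0  1  2  3  4  5  6  7  8  9 10 11
g(k):  0  0  0  1  1  1  0  2  2  1  3  0
The P-positions (g = 0) in 0..11 are 0, 1, 2, 6, 11.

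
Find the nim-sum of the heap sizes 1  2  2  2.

In binary:
  01  (1)
  10  (2)
  10  (2)
  10  (2)
  --
  11  (3)

3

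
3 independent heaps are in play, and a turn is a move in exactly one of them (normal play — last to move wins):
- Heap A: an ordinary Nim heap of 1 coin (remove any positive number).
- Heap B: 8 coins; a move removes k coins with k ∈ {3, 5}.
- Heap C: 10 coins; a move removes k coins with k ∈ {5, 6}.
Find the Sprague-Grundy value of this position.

Heap A is a plain Nim heap of size 1, so its Grundy value is 1.
Build the Grundy sequence for heap B with g(k) = mex{g(k−s) : s ∈ {3, 5}, s ≤ k}:
g(0) = mex{} = 0
g(1) = mex{} = 0
g(2) = mex{} = 0
g(3) = mex{0} = 1
g(4) = mex{0} = 1
g(5) = mex{0} = 1
g(6) = mex{0,1} = 2
g(7) = mex{0,1} = 2
g(8) = mex{1} = 0
So g(8) = 0.
For heap C, compute g(0), g(1), … with moves {5, 6}:
k:     0  1  2  3  4  5  6  7  8  9 10
g(k):  0  0  0  0  0  1  1  1  1  1  2
So g(10) = 2.
The value of a disjunctive sum is the nim-sum of the parts.
Combined value = 1 XOR 0 XOR 2 = 3.

3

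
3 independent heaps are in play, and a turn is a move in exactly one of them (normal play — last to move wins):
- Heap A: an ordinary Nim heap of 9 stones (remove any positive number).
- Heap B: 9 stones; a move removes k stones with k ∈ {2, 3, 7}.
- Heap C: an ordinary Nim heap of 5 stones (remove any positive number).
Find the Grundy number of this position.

Heap A is a plain Nim heap of size 9, so its Grundy value is 9.
For heap B, compute g(0), g(1), … with moves {2, 3, 7}:
g(0) = mex{} = 0
g(1) = mex{} = 0
g(2) = mex{0} = 1
g(3) = mex{0} = 1
g(4) = mex{0,1} = 2
g(5) = mex{1} = 0
g(6) = mex{1,2} = 0
g(7) = mex{0,2} = 1
g(8) = mex{0} = 1
g(9) = mex{0,1} = 2
So g(9) = 2.
Heap C is a plain Nim heap of size 5, so its Grundy value is 5.
By the Sprague-Grundy theorem, the Grundy value of a sum of independent games is the XOR of the component values.
Combined value = 9 ⊕ 2 ⊕ 5 = 14.

14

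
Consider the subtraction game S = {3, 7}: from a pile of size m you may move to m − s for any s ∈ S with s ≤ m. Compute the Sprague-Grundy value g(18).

Compute g(0), g(1), … for moves {3, 7}:
k:     0  1  2  3  4  5  6  7  8  9 10 11 12 13 14 15 16 17 18
g(k):  0  0  0  1  1  1  0  2  2  1  0  0  0  1  1  1  0  2  2
So g(18) = 2.

2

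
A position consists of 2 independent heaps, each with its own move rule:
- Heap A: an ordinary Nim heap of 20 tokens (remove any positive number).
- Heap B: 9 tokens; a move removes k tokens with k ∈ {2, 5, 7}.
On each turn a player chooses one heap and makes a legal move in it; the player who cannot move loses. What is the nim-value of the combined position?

22

Heap A is a plain Nim heap of size 20, so its Grundy value is 20.
Build the Grundy sequence for heap B with g(k) = mex{g(k−s) : s ∈ {2, 5, 7}, s ≤ k}:
k:     0  1  2  3  4  5  6  7  8  9
g(k):  0  0  1  1  0  2  1  3  2  2
So g(9) = 2.
By the Sprague-Grundy theorem, the Grundy value of a sum of independent games is the XOR of the component values.
Combined value = 20 XOR 2 = 22.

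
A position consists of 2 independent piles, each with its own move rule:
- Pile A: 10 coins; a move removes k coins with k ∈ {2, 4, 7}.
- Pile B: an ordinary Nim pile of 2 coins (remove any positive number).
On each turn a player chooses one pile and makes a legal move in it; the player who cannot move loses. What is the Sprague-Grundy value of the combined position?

0

Grundy values for pile A (subtraction set {2, 4, 7}):
k:     0  1  2  3  4  5  6  7  8  9 10
g(k):  0  0  1  1  2  2  0  3  1  0  2
So g(10) = 2.
Pile B is a plain Nim pile of size 2, so its Grundy value is 2.
The value of a disjunctive sum is the nim-sum of the parts.
Combined value = 2 ⊕ 2 = 0.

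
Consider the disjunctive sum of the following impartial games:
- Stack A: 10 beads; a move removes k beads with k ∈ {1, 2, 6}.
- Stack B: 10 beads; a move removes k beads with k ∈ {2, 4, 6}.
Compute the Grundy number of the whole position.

1

Build the Grundy sequence for stack A with g(k) = mex{g(k−s) : s ∈ {1, 2, 6}, s ≤ k}:
g(0) = mex{} = 0
g(1) = mex{0} = 1
g(2) = mex{0,1} = 2
g(3) = mex{1,2} = 0
g(4) = mex{0,2} = 1
g(5) = mex{0,1} = 2
g(6) = mex{0,1,2} = 3
g(7) = mex{1,2,3} = 0
g(8) = mex{0,2,3} = 1
g(9) = mex{0,1} = 2
g(10) = mex{1,2} = 0
So g(10) = 0.
Build the Grundy sequence for stack B with g(k) = mex{g(k−s) : s ∈ {2, 4, 6}, s ≤ k}:
k:     0  1  2  3  4  5  6  7  8  9 10
g(k):  0  0  1  1  2  2  3  3  0  0  1
So g(10) = 1.
The value of a disjunctive sum is the nim-sum of the parts.
Combined value = 0 XOR 1 = 1.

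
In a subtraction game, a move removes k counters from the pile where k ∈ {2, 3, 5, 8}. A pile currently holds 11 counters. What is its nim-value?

0

Compute g(0), g(1), … for moves {2, 3, 5, 8}:
k:     0  1  2  3  4  5  6  7  8  9 10 11
g(k):  0  0  1  1  2  2  3  0  4  1  3  0
So g(11) = 0.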